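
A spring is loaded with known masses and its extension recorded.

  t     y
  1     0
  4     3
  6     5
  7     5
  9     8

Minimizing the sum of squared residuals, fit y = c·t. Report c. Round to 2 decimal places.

Normal-equation sums: Σt·t = 183.
And Σt·y = 149.
So XᵀX·[c]ᵀ = Xᵀy: [[183]]·[c]ᵀ = [149]ᵀ.
Hence c = 149 / 183 ≈ 0.814208.

c = 0.81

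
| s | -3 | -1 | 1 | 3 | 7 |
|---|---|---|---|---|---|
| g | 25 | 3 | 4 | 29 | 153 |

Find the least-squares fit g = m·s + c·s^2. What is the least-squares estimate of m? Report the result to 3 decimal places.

m = 0.672

Setting ∂/∂m … = 0 gives: 69·m + 343·c = 1084;  343·m + 2565·c = 7990.
(Σs·s = 69, Σs·s^2 = 343, Σs^2·s^2 = 2565, Σs·g = 1084, Σs^2·g = 7990.)
Determinant 69·2565 − 343² = 59336.
m = (1084·2565 − 343·7990)/59336 = 19945/29668; c = (69·7990 − 343·1084)/59336 = 89749/29668.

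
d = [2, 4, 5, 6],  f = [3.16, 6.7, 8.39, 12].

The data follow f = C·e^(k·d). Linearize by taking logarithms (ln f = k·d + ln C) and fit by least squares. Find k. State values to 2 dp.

Taking logs, ln f = k·d + ln C, so regress ln f on d.
AᵀA = [[81.0000, 17.0000]; [17.0000, 4]], rhs = [35.4542, 7.6646]ᵀ  (here Σd = 17.0000, Σ(d)² = 81.0000, Σln f = 7.6646, Σd·ln f = 35.4542).
Δ = 81.0000·4 − (17.0000)² = 35.0000; k = (35.4542·4 − 17.0000·7.6646)/35.0000 = 0.32909, ln C = (81.0000·7.6646 − 17.0000·35.4542)/35.0000 = 0.51752.

k = 0.33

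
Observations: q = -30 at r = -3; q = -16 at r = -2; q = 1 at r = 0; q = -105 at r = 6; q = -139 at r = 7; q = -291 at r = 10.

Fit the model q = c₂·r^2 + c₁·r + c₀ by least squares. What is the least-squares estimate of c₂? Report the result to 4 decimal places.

c₂ = -3.0022

With design matrix X, XᵀX = [[13794, 1524, 198]; [1524, 198, 18]; [198, 18, 6]] and Xᵀq = [-40025, -4391, -580]ᵀ.
Inverting the 3×3 Gram matrix, [c₂, c₁, c₀]ᵀ = [-18067/6018, 5893/6018, -1604/3009]ᵀ.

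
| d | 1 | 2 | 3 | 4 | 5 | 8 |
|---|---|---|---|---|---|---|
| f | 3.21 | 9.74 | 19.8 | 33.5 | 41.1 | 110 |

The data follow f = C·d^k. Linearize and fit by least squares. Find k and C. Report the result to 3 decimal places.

k = 1.679, C = 3.121

Taking logs, ln f = k·ln d + ln C, so regress ln f on ln d.
XᵀX = [[10.5236, 6.8669]; [6.8669, 6]], rhs = [25.4810, 18.3562]ᵀ  (here Σln d = 6.8669, Σ(ln d)² = 10.5236, Σln f = 18.3562, Σln d·ln f = 25.4810).
Δ = 10.5236·6 − (6.8669)² = 15.9867; k = (25.4810·6 − 6.8669·18.3562)/15.9867 = 1.67857, ln C = (10.5236·18.3562 − 6.8669·25.4810)/15.9867 = 1.13827, so C = exp(1.13827) = 3.12135.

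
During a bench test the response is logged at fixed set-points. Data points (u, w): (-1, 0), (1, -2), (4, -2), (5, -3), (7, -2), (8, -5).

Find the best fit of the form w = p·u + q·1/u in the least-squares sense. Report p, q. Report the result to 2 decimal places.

p = -0.49, q = -0.51

Normal-equation sums: Σu·u = 156, Σu·1/u = 6, Σ1/u·1/u = 167661/78400.
Right-hand side: Σu·w = -79, Σ1/u·w = -1123/280.
Δ = 156·(167661/78400) − 6² = 5833179/19600.
p = ((-79)·(167661/78400) − 6·(-1123/280))/(5833179/19600) = -3786193/7777572; q = (156·(-1123/280) − 6·(-79))/(5833179/19600) = -990920/1944393.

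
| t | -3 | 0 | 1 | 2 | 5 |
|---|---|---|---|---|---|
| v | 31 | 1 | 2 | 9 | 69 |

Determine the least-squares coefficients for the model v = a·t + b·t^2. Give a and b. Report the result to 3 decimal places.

a = -1.304, b = 3.017

Normal-equation sums: Σt·t = 39, Σt·t^2 = 107, Σt^2·t^2 = 723.
Right-hand side: Σt·v = 272, Σt^2·v = 2042.
det = 39·723 − 107² = 16748.
a = (272·723 − 107·2042)/16748 = -10919/8374; b = (39·2042 − 107·272)/16748 = 25267/8374.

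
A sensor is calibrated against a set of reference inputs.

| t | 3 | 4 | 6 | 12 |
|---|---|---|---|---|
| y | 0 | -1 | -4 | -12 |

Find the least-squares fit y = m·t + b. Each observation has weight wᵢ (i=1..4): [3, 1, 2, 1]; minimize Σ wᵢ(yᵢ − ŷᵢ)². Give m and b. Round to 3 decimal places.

m = -1.340, b = 4.083

MᵀWM·[m, b]ᵀ = MᵀWy reads: 259·m + 37·b = -196;  37·m + 7·b = -21.
Δ = 259·7 − 37² = 444.
m = ((-196)·7 − 37·(-21))/444 = -595/444; b = (259·(-21) − 37·(-196))/444 = 49/12.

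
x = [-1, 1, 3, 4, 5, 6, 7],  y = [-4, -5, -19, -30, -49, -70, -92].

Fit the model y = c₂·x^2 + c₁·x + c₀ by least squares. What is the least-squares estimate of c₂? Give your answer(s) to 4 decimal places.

c₂ = -1.8481

From the data, Σx^2·x^2 = 4661, Σx^2·x = 775, Σx^2 = 137, Σx·x = 137, Σx = 25, Σ1 = 7.
For Mᵀy: Σx^2·y = -8913, Σx·y = -1487, Σy = -269.
MᵀM·[c₂, c₁, c₀]ᵀ = Mᵀy becomes [[4661, 775, 137]; [775, 137, 25]; [137, 25, 7]]·[c₂, c₁, c₀]ᵀ = [-8913, -1487, -269]ᵀ.
Row-reducing yields c₂ = -5927/3207, c₁ = 118/3207, c₀ = -2554/1069.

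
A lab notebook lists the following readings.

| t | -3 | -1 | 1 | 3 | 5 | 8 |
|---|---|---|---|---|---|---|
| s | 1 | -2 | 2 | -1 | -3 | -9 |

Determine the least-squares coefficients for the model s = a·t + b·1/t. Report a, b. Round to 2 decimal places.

Normal-equation sums: Σt·t = 109, Σt·1/t = 6, Σ1/t·1/t = 32801/14400.
And Σt·s = -89, Σ1/t·s = 193/120.
MᵀM·[a, b]ᵀ = Mᵀs becomes [[109, 6]; [6, 32801/14400]]·[a, b]ᵀ = [-89, 193/120]ᵀ.
Δ = 109·(32801/14400) − 6² = 3056909/14400.
a = ((-89)·(32801/14400) − 6·(193/120))/(3056909/14400) = -3058249/3056909; b = (109·(193/120) − 6·(-89))/(3056909/14400) = 10214040/3056909.

a = -1.00, b = 3.34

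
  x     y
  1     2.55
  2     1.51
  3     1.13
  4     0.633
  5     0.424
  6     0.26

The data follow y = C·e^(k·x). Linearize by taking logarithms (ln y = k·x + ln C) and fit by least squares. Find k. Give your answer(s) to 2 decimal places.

k = -0.45

With ln yᵢ as the transformed response and xᵢ as the regressor:
XᵀX = [[91.0000, 21.0000]; [21.0000, 6]], rhs = [-12.0747, -1.1920]ᵀ  (here Σx = 21.0000, Σ(x)² = 91.0000, Σln y = -1.1920, Σx·ln y = -12.0747).
Δ = 91.0000·6 − (21.0000)² = 105.0000; k = (-12.0747·6 − 21.0000·-1.1920)/105.0000 = -0.45159, ln C = (91.0000·-1.1920 − 21.0000·-12.0747)/105.0000 = 1.38191.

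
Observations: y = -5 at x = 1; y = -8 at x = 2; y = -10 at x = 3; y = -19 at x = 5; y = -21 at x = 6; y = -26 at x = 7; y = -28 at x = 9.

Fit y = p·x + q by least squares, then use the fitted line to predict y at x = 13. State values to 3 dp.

ŷ = -42.601

Sums needed: Σx·x = 205, Σx = 33, Σ1 = 7.
And Σx·y = -706, Σy = -117.
So AᵀA·[p, q]ᵀ = Aᵀy: [[205, 33]; [33, 7]]·[p, q]ᵀ = [-706, -117]ᵀ.
Eliminating q: 7·(row 1) − 33·(row 2) gives 346·p = 7·(-706) − 33·(-117) = -1081, so p = -1081/346.
Then q = ((-117) − 33·(-1081/346))/7 = -687/346.
At x = 13: ŷ = (-1081/346)·(13) + (-687/346)·(1) = -7370/173.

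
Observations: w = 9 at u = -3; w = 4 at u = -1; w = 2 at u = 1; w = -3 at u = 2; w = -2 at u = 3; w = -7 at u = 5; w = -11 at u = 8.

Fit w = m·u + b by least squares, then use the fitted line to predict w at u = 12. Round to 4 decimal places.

ŵ = -19.0459

Forming XᵀX = [[113, 15]; [15, 7]] and Xᵀw = [-164, -8]ᵀ gives XᵀX·[m, b]ᵀ = Xᵀw.
Determinant 113·7 − 15² = 566.
m = ((-164)·7 − 15·(-8))/566 = -514/283; b = (113·(-8) − 15·(-164))/566 = 778/283.
At u = 12: ŵ = (-514/283)·(12) + (778/283)·(1) = -5390/283.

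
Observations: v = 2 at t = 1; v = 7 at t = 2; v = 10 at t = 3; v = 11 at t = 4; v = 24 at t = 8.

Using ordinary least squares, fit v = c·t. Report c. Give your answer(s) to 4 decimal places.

MᵀM·[c]ᵀ = Mᵀv reads: 94·c = 282.
(Σt·t = 94, Σt·v = 282.)
c = 282/94 = 3.

c = 3.0000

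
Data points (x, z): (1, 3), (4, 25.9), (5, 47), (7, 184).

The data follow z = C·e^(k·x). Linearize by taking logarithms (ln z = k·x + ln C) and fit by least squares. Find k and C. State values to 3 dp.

With ln zᵢ as the transformed response and xᵢ as the regressor:
XᵀX = [[91.0000, 17.0000]; [17.0000, 4]], rhs = [69.8709, 13.4179]ᵀ  (here Σx = 17.0000, Σ(x)² = 91.0000, Σln z = 13.4179, Σx·ln z = 69.8709).
Slope k = (n·Σx·ln z − Σx·Σln z)/(n·Σ(x)² − (Σx)²) = (4·69.8709 − 17.0000·13.4179)/75.0000 = 0.68505; ln C = (Σln z − k·Σx)/n = 0.44303, so C = exp(0.44303) = 1.55743.

k = 0.685, C = 1.557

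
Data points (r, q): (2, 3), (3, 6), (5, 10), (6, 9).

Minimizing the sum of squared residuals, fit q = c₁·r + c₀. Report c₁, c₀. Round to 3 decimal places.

Entries of AᵀA: Σr·r = 74, Σr = 16, Σ1 = 4.
For Aᵀq: Σr·q = 128, Σq = 28.
AᵀA·[c₁, c₀]ᵀ = Aᵀq becomes [[74, 16]; [16, 4]]·[c₁, c₀]ᵀ = [128, 28]ᵀ.
det = 74·4 − 16² = 40.
c₁ = (128·4 − 16·28)/40 = 8/5; c₀ = (74·28 − 16·128)/40 = 3/5.

c₁ = 1.600, c₀ = 0.600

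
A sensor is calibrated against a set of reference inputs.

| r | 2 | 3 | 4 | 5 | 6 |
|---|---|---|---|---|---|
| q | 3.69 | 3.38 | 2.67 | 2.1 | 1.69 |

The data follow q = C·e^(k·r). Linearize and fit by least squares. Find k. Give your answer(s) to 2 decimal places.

Taking logs, ln q = k·r + ln C, so regress ln q on r.
Over the data: Σr = 20.0000, Σ(r)² = 90.0000, Σln q = 4.7722, Σr·ln q = 17.0513.
Normal system: [[90.0000, 20.0000]; [20.0000, 5]]·[k, ln C]ᵀ = [17.0513, 4.7722]ᵀ.
Solving (det = 50.0000): k = -0.20377, ln C = 1.76954.

k = -0.20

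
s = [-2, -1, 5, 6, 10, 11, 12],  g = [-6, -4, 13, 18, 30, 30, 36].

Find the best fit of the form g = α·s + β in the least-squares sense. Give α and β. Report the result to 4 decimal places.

From the data, Σs·s = 431, Σs = 41, Σ1 = 7.
And Σs·g = 1251, Σg = 117.
Normal equations: [[431, 41]; [41, 7]]·[α, β]ᵀ = [1251, 117]ᵀ.
Determinant 431·7 − 41² = 1336.
α = (1251·7 − 41·117)/1336 = 495/167; β = (431·117 − 41·1251)/1336 = -108/167.

α = 2.9641, β = -0.6467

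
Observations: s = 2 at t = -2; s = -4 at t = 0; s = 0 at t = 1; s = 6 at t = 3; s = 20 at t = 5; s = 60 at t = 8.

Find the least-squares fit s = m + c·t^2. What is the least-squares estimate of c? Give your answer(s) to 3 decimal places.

c = 0.970

Sums needed: Σ1 = 6, Σt^2 = 103, Σt^2·t^2 = 4819.
Right-hand side: Σs = 84, Σt^2·s = 4402.
Normal equations: [[6, 103]; [103, 4819]]·[m, c]ᵀ = [84, 4402]ᵀ.
det = 6·4819 − 103² = 18305.
m = (84·4819 − 103·4402)/18305 = -9722/3661; c = (6·4402 − 103·84)/18305 = 3552/3661.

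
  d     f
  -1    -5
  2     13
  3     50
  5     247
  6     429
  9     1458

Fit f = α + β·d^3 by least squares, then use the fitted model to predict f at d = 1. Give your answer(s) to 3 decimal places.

Setting ∂/∂α … = 0 gives: 6·α + 1104·β = 2192;  1104·α + 594516·β = 1187880.
(Σ1 = 6, Σd^3 = 1104, Σd^3·d^3 = 594516, Σf = 2192, Σd^3·f = 1187880.)
Eliminating β: 594516·(row 1) − 1104·(row 2) gives 2348280·α = 594516·2192 − 1104·1187880 = -8240448, so α = -343352/97845.
Then β = (1187880 − 1104·(-343352/97845))/594516 = 196138/97845.
At d = 1: f̂ = (-343352/97845)·(1) + (196138/97845)·(1) = -147214/97845.

f̂ = -1.505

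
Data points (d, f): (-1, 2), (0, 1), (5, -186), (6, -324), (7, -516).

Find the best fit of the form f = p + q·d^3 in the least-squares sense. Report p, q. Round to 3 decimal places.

p = 1.139, q = -1.506

Compute the Gram sums: Σ1 = 5, Σd^3 = 683, Σd^3·d^3 = 179931.
Moment sums: Σf = -1023, Σd^3·f = -270224.
Normal equations: [[5, 683]; [683, 179931]]·[p, q]ᵀ = [-1023, -270224]ᵀ.
det = 5·179931 − 683² = 433166.
p = ((-1023)·179931 − 683·(-270224))/433166 = 493579/433166; q = (5·(-270224) − 683·(-1023))/433166 = -652411/433166.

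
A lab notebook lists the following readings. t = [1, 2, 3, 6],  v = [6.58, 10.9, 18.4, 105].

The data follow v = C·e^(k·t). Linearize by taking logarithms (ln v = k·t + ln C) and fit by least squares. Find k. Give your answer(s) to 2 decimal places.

k = 0.56

Linearized form: ln v = k·t + ln C. From the 4 transformed points,
Σt = 12.0000, Σ(t)² = 50.0000, Σln v = 11.8391, Σt·ln v = 43.3224.
Equations: 50.0000·k + 12.0000·ln C = 43.3224;  12.0000·k + 4·ln C = 11.8391.
Slope k = (n·Σt·ln v − Σt·Σln v)/(n·Σ(t)² − (Σt)²) = (4·43.3224 − 12.0000·11.8391)/56.0000 = 0.55750; ln C = (Σln v − k·Σt)/n = 1.28727.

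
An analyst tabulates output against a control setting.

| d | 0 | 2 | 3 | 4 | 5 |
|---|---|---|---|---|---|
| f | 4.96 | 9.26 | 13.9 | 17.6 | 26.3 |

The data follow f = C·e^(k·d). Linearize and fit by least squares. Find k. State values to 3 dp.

Taking logs, ln f = k·d + ln C, so regress ln f on d.
XᵀX = [[54.0000, 14.0000]; [14.0000, 5]], rhs = [40.1665, 12.5965]ᵀ  (here Σd = 14.0000, Σ(d)² = 54.0000, Σln f = 12.5965, Σd·ln f = 40.1665).
Solving (det = 74.0000): k = 0.33084, ln C = 1.59295.

k = 0.331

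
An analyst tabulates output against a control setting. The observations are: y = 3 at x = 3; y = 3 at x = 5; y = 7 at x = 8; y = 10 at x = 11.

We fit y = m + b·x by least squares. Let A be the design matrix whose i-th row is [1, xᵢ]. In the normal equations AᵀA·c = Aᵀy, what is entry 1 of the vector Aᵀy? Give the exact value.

Entry 1 ↔ basis 1, so (Aᵀy)_{1} = Σᵢ yᵢ = (1)·(3) + (1)·(3) + (1)·(7) + (1)·(10) = 23.

23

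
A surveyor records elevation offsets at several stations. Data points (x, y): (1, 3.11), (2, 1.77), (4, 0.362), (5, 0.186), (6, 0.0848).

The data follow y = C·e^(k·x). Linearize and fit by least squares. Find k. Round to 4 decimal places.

Linearized form: ln y = k·x + ln C. From the 5 transformed points,
AᵀA = [[82.0000, 18.0000]; [18.0000, 5]], rhs = [-25.0027, -3.4600]ᵀ  (here Σx = 18.0000, Σ(x)² = 82.0000, Σln y = -3.4600, Σx·ln y = -25.0027).
Slope k = (n·Σx·ln y − Σx·Σln y)/(n·Σ(x)² − (Σx)²) = (5·-25.0027 − 18.0000·-3.4600)/86.0000 = -0.72946; ln C = (Σln y − k·Σx)/n = 1.93407.

k = -0.7295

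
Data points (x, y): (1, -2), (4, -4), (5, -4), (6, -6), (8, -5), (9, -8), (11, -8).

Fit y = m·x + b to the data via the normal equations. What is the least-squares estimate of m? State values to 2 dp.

Sums needed: Σx·x = 344, Σx = 44, Σ1 = 7.
For Aᵀy: Σx·y = -274, Σy = -37.
det = 344·7 − 44² = 472.
m = ((-274)·7 − 44·(-37))/472 = -145/236; b = (344·(-37) − 44·(-274))/472 = -84/59.

m = -0.61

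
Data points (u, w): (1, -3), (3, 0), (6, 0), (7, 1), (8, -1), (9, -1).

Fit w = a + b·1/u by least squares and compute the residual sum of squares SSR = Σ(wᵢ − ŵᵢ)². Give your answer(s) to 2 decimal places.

Compute the Gram sums: Σ1 = 6, Σ1/u = 947/504, Σ1/u·1/u = 301585/254016.
Right-hand side: Σw = -4, Σ1/u·w = -1559/504.
AᵀA·[a, b]ᵀ = Aᵀw becomes [[6, 947/504]; [947/504, 301585/254016]]·[a, b]ᵀ = [-4, -1559/504]ᵀ.
det = 6·(301585/254016) − (947/504)² = 912701/254016.
a = ((-4)·(301585/254016) − (947/504)·(-1559/504))/(912701/254016) = 270033/912701; b = (6·(-1559/504) − (947/504)·(-4))/(912701/254016) = -2805264/912701.
Residuals: -202872/912701, 665055/912701, 197511/912701, 1043420/912701, -832076/912701, -871038/912701; SSR = 3355150/912701.

SSR = 3.68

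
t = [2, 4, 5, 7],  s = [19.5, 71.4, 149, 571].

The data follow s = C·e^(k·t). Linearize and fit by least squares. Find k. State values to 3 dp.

Linearized form: ln s = k·t + ln C. From the 4 transformed points,
Σt = 18.0000, Σ(t)² = 94.0000, Σln s = 18.5900, Σt·ln s = 92.4655.
Equations: 94.0000·k + 18.0000·ln C = 92.4655;  18.0000·k + 4·ln C = 18.5900.
Slope k = (n·Σt·ln s − Σt·Σln s)/(n·Σ(t)² − (Σt)²) = (4·92.4655 − 18.0000·18.5900)/52.0000 = 0.67771; ln C = (Σln s − k·Σt)/n = 1.59781.

k = 0.678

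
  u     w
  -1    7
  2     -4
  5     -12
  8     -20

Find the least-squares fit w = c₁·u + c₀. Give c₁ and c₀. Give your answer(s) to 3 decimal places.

c₁ = -2.967, c₀ = 3.133

Forming XᵀX = [[94, 14]; [14, 4]] and Xᵀw = [-235, -29]ᵀ gives XᵀX·[c₁, c₀]ᵀ = Xᵀw.
Eliminating c₀: 4·(row 1) − 14·(row 2) gives 180·c₁ = 4·(-235) − 14·(-29) = -534, so c₁ = -89/30.
Then c₀ = ((-29) − 14·(-89/30))/4 = 47/15.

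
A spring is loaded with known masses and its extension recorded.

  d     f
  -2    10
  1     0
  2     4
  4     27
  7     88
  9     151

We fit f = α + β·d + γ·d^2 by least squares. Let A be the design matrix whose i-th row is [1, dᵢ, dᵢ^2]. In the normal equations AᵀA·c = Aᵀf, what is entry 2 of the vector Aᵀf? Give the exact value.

Entry 2 ↔ basis d, so (Aᵀf)_{2} = Σᵢ (d)·fᵢ = (-2)·(10) + (1)·(0) + (2)·(4) + (4)·(27) + (7)·(88) + (9)·(151) = 2071.

2071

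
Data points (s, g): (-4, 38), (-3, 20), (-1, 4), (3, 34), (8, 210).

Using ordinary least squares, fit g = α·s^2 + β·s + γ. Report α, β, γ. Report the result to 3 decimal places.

Compute the Gram sums: Σs^2·s^2 = 4515, Σs^2·s = 447, Σs^2 = 99, Σs·s = 99, Σs = 3, Σ1 = 5.
Right-hand side: Σs^2·g = 14538, Σs·g = 1566, Σg = 306.
So AᵀA·[α, β, γ]ᵀ = Aᵀg: [[4515, 447, 99]; [447, 99, 3]; [99, 3, 5]]·[α, β, γ]ᵀ = [14538, 1566, 306]ᵀ.
Inverting the 3×3 Gram matrix, [α, β, γ]ᵀ = [20025/6812, 17029/6812, 5091/3406]ᵀ.

α = 2.940, β = 2.500, γ = 1.495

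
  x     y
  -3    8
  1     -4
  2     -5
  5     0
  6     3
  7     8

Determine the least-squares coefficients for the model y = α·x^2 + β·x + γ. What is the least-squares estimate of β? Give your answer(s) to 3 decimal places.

Compute the Gram sums: Σx^2·x^2 = 4420, Σx^2·x = 666, Σx^2 = 124, Σx·x = 124, Σx = 18, Σ1 = 6.
Right-hand side: Σx^2·y = 548, Σx·y = 36, Σy = 10.
AᵀA·[α, β, γ]ᵀ = Aᵀy becomes [[4420, 666, 124]; [666, 124, 18]; [124, 18, 6]]·[α, β, γ]ᵀ = [548, 36, 10]ᵀ.
Inverting the 3×3 Gram matrix, [α, β, γ]ᵀ = [2371/4669, -9558/4669, -12545/4669]ᵀ.

β = -2.047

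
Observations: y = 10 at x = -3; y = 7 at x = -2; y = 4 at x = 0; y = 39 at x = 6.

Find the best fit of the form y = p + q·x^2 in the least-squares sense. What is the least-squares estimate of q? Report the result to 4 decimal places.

q = 0.9927

Entries of MᵀM: Σ1 = 4, Σx^2 = 49, Σx^2·x^2 = 1393.
Moment sums: Σy = 60, Σx^2·y = 1522.
det = 4·1393 − 49² = 3171.
p = (60·1393 − 49·1522)/3171 = 1286/453; q = (4·1522 − 49·60)/3171 = 3148/3171.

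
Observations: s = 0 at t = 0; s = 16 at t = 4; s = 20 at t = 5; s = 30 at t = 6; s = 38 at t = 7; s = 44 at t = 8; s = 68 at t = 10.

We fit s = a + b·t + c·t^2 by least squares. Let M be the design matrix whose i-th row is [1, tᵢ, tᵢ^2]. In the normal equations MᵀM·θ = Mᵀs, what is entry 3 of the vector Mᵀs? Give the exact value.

Entry 3 ↔ basis t^2, so (Mᵀs)_{3} = Σᵢ (t^2)·sᵢ = (0)·(0) + (16)·(16) + (25)·(20) + (36)·(30) + (49)·(38) + (64)·(44) + (100)·(68) = 13314.

13314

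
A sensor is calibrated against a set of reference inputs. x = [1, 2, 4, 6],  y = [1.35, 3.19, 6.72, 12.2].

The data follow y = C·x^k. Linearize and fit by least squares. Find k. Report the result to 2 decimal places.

k = 1.21

Taking logs, ln y = k·ln x + ln C, so regress ln y on ln x.
AᵀA = [[5.6127, 3.8712]; [3.8712, 4]], rhs = [7.9270, 5.8666]ᵀ  (here Σln x = 3.8712, Σ(ln x)² = 5.6127, Σln y = 5.8666, Σln x·ln y = 7.9270).
Slope k = (n·Σln x·ln y − Σln x·Σln y)/(n·Σ(ln x)² − (Σln x)²) = (4·7.9270 − 3.8712·5.8666)/7.4645 = 1.20534; ln C = (Σln y − k·Σln x)/n = 0.30013.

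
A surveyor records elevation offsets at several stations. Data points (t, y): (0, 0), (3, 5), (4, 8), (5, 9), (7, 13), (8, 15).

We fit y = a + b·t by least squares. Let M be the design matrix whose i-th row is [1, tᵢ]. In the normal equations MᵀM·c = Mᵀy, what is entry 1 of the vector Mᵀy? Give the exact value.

50

Entry 1 ↔ basis 1, so (Mᵀy)_{1} = Σᵢ yᵢ = (1)·(0) + (1)·(5) + (1)·(8) + (1)·(9) + (1)·(13) + (1)·(15) = 50.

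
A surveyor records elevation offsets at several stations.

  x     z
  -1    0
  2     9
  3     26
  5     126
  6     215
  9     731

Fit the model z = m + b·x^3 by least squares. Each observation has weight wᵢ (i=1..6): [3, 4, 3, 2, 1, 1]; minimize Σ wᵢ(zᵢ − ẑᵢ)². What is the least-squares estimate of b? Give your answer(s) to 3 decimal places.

b = 1.002

Setting ∂/∂m … = 0 gives: 14·m + 1305·b = 1312;  1305·m + 611793·b = 613233.
Eliminating b: 611793·(row 1) − 1305·(row 2) gives 6862077·m = 611793·1312 − 1305·613233 = 2403351, so m = 29671/84717.
Then b = (613233 − 1305·(29671/84717))/611793 = 763678/762453.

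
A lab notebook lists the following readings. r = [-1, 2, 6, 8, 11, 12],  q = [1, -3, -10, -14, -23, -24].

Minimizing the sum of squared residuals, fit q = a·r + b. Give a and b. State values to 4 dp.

a = -1.9923, b = 0.4510

Entries of MᵀM: Σr·r = 370, Σr = 38, Σ1 = 6.
Moment sums: Σr·q = -720, Σq = -73.
Normal equations: [[370, 38]; [38, 6]]·[a, b]ᵀ = [-720, -73]ᵀ.
det = 370·6 − 38² = 776.
a = ((-720)·6 − 38·(-73))/776 = -773/388; b = (370·(-73) − 38·(-720))/776 = 175/388.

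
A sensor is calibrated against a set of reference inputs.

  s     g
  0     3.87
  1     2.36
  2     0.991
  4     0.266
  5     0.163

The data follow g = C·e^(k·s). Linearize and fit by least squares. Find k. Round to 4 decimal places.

k = -0.6559

Taking logs, ln g = k·s + ln C, so regress ln g on s.
XᵀX = [[46.0000, 12.0000]; [12.0000, 5]], rhs = [-13.5265, -0.9354]ᵀ  (here Σs = 12.0000, Σ(s)² = 46.0000, Σln g = -0.9354, Σs·ln g = -13.5265).
Solving (det = 86.0000): k = -0.65590, ln C = 1.38709.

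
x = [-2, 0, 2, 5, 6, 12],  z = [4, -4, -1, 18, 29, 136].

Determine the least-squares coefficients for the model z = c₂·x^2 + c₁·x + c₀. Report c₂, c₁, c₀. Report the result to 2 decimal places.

The normal equations are: 22689·c₂ + 2069·c₁ + 213·c₀ = 21090;  2069·c₂ + 213·c₁ + 23·c₀ = 1886;  213·c₂ + 23·c₁ + 6·c₀ = 182.
Inverting the 3×3 Gram matrix, [c₂, c₁, c₀]ᵀ = [506699/479490, -34631/31966, -726001/239745]ᵀ.

c₂ = 1.06, c₁ = -1.08, c₀ = -3.03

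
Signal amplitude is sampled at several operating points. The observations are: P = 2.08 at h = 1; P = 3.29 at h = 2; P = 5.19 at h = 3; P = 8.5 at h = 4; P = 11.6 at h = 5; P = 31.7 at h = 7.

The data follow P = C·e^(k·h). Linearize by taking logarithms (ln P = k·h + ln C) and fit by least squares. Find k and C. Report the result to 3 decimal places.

Linearized form: ln P = k·h + ln C. From the 6 transformed points,
Σh = 22.0000, Σ(h)² = 104.0000, Σln P = 11.6174, Σh·ln P = 53.0639.
Equations: 104.0000·k + 22.0000·ln C = 53.0639;  22.0000·k + 6·ln C = 11.6174.
Solving (det = 140.0000): k = 0.44858, ln C = 0.29145, so C = exp(0.29145) = 1.33836.

k = 0.449, C = 1.338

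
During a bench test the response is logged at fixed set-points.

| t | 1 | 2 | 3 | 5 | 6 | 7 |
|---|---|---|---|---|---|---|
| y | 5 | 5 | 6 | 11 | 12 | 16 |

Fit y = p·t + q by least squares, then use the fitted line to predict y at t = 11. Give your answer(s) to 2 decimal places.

ŷ = 22.17

Compute the Gram sums: Σt·t = 124, Σt = 24, Σ1 = 6.
Right-hand side: Σt·y = 272, Σy = 55.
XᵀX·[p, q]ᵀ = Xᵀy becomes [[124, 24]; [24, 6]]·[p, q]ᵀ = [272, 55]ᵀ.
Eliminating q: 6·(row 1) − 24·(row 2) gives 168·p = 6·272 − 24·55 = 312, so p = 13/7.
Then q = (55 − 24·(13/7))/6 = 73/42.
At t = 11: ŷ = (13/7)·(11) + (73/42)·(1) = 133/6.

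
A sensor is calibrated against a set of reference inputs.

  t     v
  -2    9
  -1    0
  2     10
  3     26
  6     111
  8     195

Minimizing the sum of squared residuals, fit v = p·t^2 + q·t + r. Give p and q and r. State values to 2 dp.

XᵀX·[p, q, r]ᵀ = Xᵀv reads: 5506·p + 754·q + 118·r = 16786;  754·p + 118·q + 16·r = 2306;  118·p + 16·q + 6·r = 351.
Inverting the 3×3 Gram matrix, [p, q, r]ᵀ = [213949/70422, 32963/70422, -29313/11737]ᵀ.

p = 3.04, q = 0.47, r = -2.50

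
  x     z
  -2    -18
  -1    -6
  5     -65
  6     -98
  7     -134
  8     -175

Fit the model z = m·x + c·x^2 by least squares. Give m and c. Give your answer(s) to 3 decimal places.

m = 2.275, c = -3.047

Compute the Gram sums: Σx·x = 179, Σx·x^2 = 1187, Σx^2·x^2 = 8435.
And Σx·z = -3209, Σx^2·z = -22997.
So AᵀA·[m, c]ᵀ = Aᵀz: [[179, 1187]; [1187, 8435]]·[m, c]ᵀ = [-3209, -22997]ᵀ.
Eliminating c: 8435·(row 1) − 1187·(row 2) gives 100896·m = 8435·(-3209) − 1187·(-22997) = 229524, so m = 19127/8408.
Then c = ((-22997) − 1187·(19127/8408))/8435 = -25615/8408.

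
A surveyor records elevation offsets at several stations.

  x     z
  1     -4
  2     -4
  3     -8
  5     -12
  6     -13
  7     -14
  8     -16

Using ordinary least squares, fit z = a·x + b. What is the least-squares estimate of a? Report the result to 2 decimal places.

Sums needed: Σx·x = 188, Σx = 32, Σ1 = 7.
Moment sums: Σx·z = -400, Σz = -71.
So AᵀA·[a, b]ᵀ = Aᵀz: [[188, 32]; [32, 7]]·[a, b]ᵀ = [-400, -71]ᵀ.
det = 188·7 − 32² = 292.
a = ((-400)·7 − 32·(-71))/292 = -132/73; b = (188·(-71) − 32·(-400))/292 = -137/73.

a = -1.81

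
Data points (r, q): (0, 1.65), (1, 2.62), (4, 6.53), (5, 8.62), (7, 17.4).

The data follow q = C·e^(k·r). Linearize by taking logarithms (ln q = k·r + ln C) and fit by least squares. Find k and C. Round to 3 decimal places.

k = 0.327, C = 1.751

With ln qᵢ as the transformed response and rᵢ as the regressor:
Σr = 17.0000, Σ(r)² = 91.0000, Σln q = 8.3509, Σr·ln q = 39.2345.
Equations: 91.0000·k + 17.0000·ln C = 39.2345;  17.0000·k + 5·ln C = 8.3509.
Slope k = (n·Σr·ln q − Σr·Σln q)/(n·Σ(r)² − (Σr)²) = (5·39.2345 − 17.0000·8.3509)/166.0000 = 0.32655; ln C = (Σln q − k·Σr)/n = 0.55992, so C = exp(0.55992) = 1.75053.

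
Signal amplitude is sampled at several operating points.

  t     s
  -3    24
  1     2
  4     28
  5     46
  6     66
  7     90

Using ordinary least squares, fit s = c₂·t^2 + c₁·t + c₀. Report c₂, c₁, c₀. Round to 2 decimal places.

Compute the Gram sums: Σt^2·t^2 = 4660, Σt^2·t = 722, Σt^2 = 136, Σt·t = 136, Σt = 20, Σ1 = 6.
For Aᵀs: Σt^2·s = 8602, Σt·s = 1298, Σs = 256.
Normal equations: [[4660, 722, 136]; [722, 136, 20]; [136, 20, 6]]·[c₂, c₁, c₀]ᵀ = [8602, 1298, 256]ᵀ.
Solving the 3×3 system (Gaussian elimination) gives c₂ = 287/143, c₁ = -15/11, c₀ = 246/143.

c₂ = 2.01, c₁ = -1.36, c₀ = 1.72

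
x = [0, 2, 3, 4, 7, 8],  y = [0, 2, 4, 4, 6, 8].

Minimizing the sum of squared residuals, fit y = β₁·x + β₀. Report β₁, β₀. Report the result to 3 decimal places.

β₁ = 0.913, β₀ = 0.348

With design matrix A, AᵀA = [[142, 24]; [24, 6]] and Aᵀy = [138, 24]ᵀ.
det = 142·6 − 24² = 276.
β₁ = (138·6 − 24·24)/276 = 21/23; β₀ = (142·24 − 24·138)/276 = 8/23.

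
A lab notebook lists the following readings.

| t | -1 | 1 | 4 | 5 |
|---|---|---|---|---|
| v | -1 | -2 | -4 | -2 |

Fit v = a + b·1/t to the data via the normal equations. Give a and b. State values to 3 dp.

Compute the Gram sums: Σ1 = 4, Σ1/t = 9/20, Σ1/t·1/t = 841/400.
Moment sums: Σv = -9, Σ1/t·v = -12/5.
So MᵀM·[a, b]ᵀ = Mᵀv: [[4, 9/20]; [9/20, 841/400]]·[a, b]ᵀ = [-9, -12/5]ᵀ.
Eliminating b: (841/400)·(row 1) − (9/20)·(row 2) gives (3283/400)·a = (841/400)·(-9) − (9/20)·(-12/5) = -7137/400, so a = -7137/3283.
Then b = ((-12/5) − (9/20)·(-7137/3283))/(841/400) = -2220/3283.

a = -2.174, b = -0.676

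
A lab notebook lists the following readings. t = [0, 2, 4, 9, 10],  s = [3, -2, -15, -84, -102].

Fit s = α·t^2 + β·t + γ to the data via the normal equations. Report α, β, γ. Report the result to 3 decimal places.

α = -0.996, β = -0.620, γ = 3.143

With design matrix X, XᵀX = [[16833, 1801, 201]; [1801, 201, 25]; [201, 25, 5]] and Xᵀs = [-17252, -1840, -200]ᵀ.
Solving the 3×3 system (Gaussian elimination) gives α = -9835/9874, β = -6125/9874, γ = 15516/4937.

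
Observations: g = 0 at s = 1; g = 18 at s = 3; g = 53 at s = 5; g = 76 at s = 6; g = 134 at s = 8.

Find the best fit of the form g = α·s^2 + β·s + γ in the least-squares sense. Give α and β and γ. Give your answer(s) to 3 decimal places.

α = 1.983, β = 1.326, γ = -3.450

The normal system XᵀX·[α, β, γ]ᵀ = Xᵀg is [[6099, 881, 135]; [881, 135, 23]; [135, 23, 5]]·[α, β, γ]ᵀ = [12799, 1847, 281]ᵀ.
Solving the 3×3 system (Gaussian elimination) gives α = 10058/5071, β = 6722/5071, γ = -17497/5071.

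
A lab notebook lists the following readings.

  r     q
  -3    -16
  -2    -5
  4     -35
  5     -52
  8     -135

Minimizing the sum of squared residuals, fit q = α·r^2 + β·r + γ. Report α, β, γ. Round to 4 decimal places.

Forming MᵀM = [[5074, 666, 118]; [666, 118, 12]; [118, 12, 5]] and Mᵀq = [-10664, -1422, -243]ᵀ gives MᵀM·[α, β, γ]ᵀ = Mᵀq.
Solving the 3×3 system (Gaussian elimination) gives α = -37060/18019, β = -10401/18019, γ = 23855/18019.

α = -2.0567, β = -0.5772, γ = 1.3239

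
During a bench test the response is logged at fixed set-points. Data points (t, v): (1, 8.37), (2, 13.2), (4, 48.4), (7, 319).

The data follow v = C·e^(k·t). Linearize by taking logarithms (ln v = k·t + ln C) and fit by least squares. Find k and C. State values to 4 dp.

k = 0.6160, C = 4.1845

With ln vᵢ as the transformed response and tᵢ as the regressor:
AᵀA = [[70.0000, 14.0000]; [14.0000, 4]], rhs = [63.1594, 14.3496]ᵀ  (here Σt = 14.0000, Σ(t)² = 70.0000, Σln v = 14.3496, Σt·ln v = 63.1594).
Solving (det = 84.0000): k = 0.61600, ln C = 1.43140, so C = exp(1.43140) = 4.18454.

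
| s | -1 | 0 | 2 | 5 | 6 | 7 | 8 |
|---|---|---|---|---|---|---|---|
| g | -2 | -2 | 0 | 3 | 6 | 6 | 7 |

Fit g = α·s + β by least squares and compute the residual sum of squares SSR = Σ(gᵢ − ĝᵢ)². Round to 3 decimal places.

Normal-equation sums: Σs·s = 179, Σs = 27, Σ1 = 7.
And Σs·g = 151, Σg = 18.
Normal equations: [[179, 27]; [27, 7]]·[α, β]ᵀ = [151, 18]ᵀ.
Δ = 179·7 − 27² = 524.
α = (151·7 − 27·18)/524 = 571/524; β = (179·18 − 27·151)/524 = -855/524.
Residuals: 189/262, -193/524, -287/524, -107/131, 573/524, 1/262, -45/524; SSR = 1481/524.

SSR = 2.826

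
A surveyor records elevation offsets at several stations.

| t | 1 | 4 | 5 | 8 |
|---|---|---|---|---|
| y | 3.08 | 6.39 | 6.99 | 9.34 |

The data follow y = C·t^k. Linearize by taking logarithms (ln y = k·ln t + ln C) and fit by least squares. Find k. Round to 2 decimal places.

k = 0.53

Linearized form: ln y = k·ln t + ln C. From the 4 transformed points,
Sums: Σln t = 5.0752, Σ(ln t)² = 8.8362, Σln y = 7.1585, Σln t·ln y = 10.3468.
Normal system: [[8.8362, 5.0752]; [5.0752, 4]]·[k, ln C]ᵀ = [10.3468, 7.1585]ᵀ.
Slope k = (n·Σln t·ln y − Σln t·Σln y)/(n·Σ(ln t)² − (Σln t)²) = (4·10.3468 − 5.0752·7.1585)/9.5873 = 0.52746; ln C = (Σln y − k·Σln t)/n = 1.12037.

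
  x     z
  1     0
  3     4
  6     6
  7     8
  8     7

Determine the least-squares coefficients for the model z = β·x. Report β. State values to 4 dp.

From the data, Σx·x = 159.
For Aᵀz: Σx·z = 160.
Hence β = 160 / 159 ≈ 1.00629.

β = 1.0063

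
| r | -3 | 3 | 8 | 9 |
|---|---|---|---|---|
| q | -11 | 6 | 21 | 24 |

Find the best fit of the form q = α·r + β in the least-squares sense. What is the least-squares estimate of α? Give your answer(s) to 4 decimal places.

α = 2.9201

Forming MᵀM = [[163, 17]; [17, 4]] and Mᵀq = [435, 40]ᵀ gives MᵀM·[α, β]ᵀ = Mᵀq.
Determinant 163·4 − 17² = 363.
α = (435·4 − 17·40)/363 = 1060/363; β = (163·40 − 17·435)/363 = -875/363.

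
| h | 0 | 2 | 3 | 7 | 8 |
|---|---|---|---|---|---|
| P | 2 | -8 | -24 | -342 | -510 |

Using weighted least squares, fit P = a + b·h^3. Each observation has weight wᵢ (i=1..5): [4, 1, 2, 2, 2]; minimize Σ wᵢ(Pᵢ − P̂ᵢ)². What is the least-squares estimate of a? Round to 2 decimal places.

a = 1.93

Entries of MᵀWM: Σwᵢ·1 = 11, Σwᵢ·h^3 = 1772, Σwᵢ·h^3·h^3 = 761108.
Moment sums: Σwᵢ·P = -1752, Σwᵢ·h^3·P = -758212.
MᵀWM·[a, b]ᵀ = MᵀWP becomes [[11, 1772]; [1772, 761108]]·[a, b]ᵀ = [-1752, -758212]ᵀ.
Determinant 11·761108 − 1772² = 5232204.
a = ((-1752)·761108 − 1772·(-758212))/5232204 = 2522612/1308051; b = (11·(-758212) − 1772·(-1752))/5232204 = -1308947/1308051.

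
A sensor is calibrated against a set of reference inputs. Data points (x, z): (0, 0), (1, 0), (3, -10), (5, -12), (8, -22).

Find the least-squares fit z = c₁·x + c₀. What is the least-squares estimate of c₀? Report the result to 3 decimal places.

Compute the Gram sums: Σx·x = 99, Σx = 17, Σ1 = 5.
Right-hand side: Σx·z = -266, Σz = -44.
Eliminating c₀: 5·(row 1) − 17·(row 2) gives 206·c₁ = 5·(-266) − 17·(-44) = -582, so c₁ = -291/103.
Then c₀ = ((-44) − 17·(-291/103))/5 = 83/103.

c₀ = 0.806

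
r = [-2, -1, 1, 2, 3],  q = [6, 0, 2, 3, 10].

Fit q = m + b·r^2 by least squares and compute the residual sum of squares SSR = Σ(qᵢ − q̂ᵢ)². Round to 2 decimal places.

SSR = 6.52

Normal-equation sums: Σ1 = 5, Σr^2 = 19, Σr^2·r^2 = 115.
Right-hand side: Σq = 21, Σr^2·q = 128.
Normal equations: [[5, 19]; [19, 115]]·[m, b]ᵀ = [21, 128]ᵀ.
det = 5·115 − 19² = 214.
m = (21·115 − 19·128)/214 = -17/214; b = (5·128 − 19·21)/214 = 241/214.
Residuals: 337/214, -112/107, 102/107, -305/214, -6/107; SSR = 1395/214.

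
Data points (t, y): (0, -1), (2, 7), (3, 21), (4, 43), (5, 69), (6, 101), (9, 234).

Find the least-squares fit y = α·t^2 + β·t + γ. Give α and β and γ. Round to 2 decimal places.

XᵀX·[α, β, γ]ᵀ = Xᵀy reads: 8835·α + 1169·β + 171·γ = 25220;  1169·α + 171·β + 29·γ = 3306;  171·α + 29·β + 7·γ = 474.
(Σt^2·t^2 = 8835, Σt^2·t = 1169, Σt^2 = 171, Σt·t = 171, Σt = 29, Σ1 = 7, Σt^2·y = 25220, Σt·y = 3306, Σy = 474.)
Row-reducing yields α = 66077/21658, β = -1030/833, γ = -36665/21658.

α = 3.05, β = -1.24, γ = -1.69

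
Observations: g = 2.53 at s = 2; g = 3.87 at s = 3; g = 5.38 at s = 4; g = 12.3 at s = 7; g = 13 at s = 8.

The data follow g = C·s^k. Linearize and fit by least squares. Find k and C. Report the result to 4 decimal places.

k = 1.2354, C = 1.0283

Taking logs, ln g = k·ln s + ln C, so regress ln g on ln s.
Over the data: Σln s = 7.2034, Σ(ln s)² = 11.7199, Σln g = 9.0387, Σln s·ln g = 14.6799.
Normal system: [[11.7199, 7.2034]; [7.2034, 5]]·[k, ln C]ᵀ = [14.6799, 9.0387]ᵀ.
Solving (det = 6.7102): k = 1.23544, ln C = 0.02787, so C = exp(0.02787) = 1.02827.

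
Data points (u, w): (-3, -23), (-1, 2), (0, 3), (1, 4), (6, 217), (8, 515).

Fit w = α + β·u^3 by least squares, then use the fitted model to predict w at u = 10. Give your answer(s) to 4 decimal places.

With design matrix M, MᵀM = [[6, 701]; [701, 309531]] and Mᵀw = [718, 311175]ᵀ.
Eliminating β: 309531·(row 1) − 701·(row 2) gives 1365785·α = 309531·718 − 701·311175 = 4109583, so α = 4109583/1365785.
Then β = (311175 − 701·(4109583/1365785))/309531 = 1363732/1365785.
At u = 10: ŵ = (4109583/1365785)·(1) + (1363732/1365785)·(1000) = 1367841583/1365785.

ŵ = 1001.5058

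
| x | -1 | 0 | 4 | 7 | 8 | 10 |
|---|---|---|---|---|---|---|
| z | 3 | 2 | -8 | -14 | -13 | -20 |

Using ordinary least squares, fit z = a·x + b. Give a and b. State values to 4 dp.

a = -2.0503, b = 1.2349

Entries of AᵀA: Σx·x = 230, Σx = 28, Σ1 = 6.
And Σx·z = -437, Σz = -50.
Δ = 230·6 − 28² = 596.
a = ((-437)·6 − 28·(-50))/596 = -611/298; b = (230·(-50) − 28·(-437))/596 = 184/149.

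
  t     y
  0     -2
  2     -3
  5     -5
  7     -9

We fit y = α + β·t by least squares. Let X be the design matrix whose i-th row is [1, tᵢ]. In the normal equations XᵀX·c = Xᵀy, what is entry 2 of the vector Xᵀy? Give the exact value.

Entry 2 ↔ basis t, so (Xᵀy)_{2} = Σᵢ (t)·yᵢ = (0)·(-2) + (2)·(-3) + (5)·(-5) + (7)·(-9) = -94.

-94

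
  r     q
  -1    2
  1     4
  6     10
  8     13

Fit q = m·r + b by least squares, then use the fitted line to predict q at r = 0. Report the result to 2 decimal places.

The normal system AᵀA·[m, b]ᵀ = Aᵀq is [[102, 14]; [14, 4]]·[m, b]ᵀ = [166, 29]ᵀ.
Δ = 102·4 − 14² = 212.
m = (166·4 − 14·29)/212 = 129/106; b = (102·29 − 14·166)/212 = 317/106.
At r = 0: q̂ = (129/106)·(0) + (317/106)·(1) = 317/106.

q̂ = 2.99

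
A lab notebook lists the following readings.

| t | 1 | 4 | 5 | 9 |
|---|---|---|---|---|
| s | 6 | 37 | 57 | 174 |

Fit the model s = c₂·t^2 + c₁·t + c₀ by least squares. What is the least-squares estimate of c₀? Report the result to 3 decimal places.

c₀ = 3.742

The normal system XᵀX·[c₂, c₁, c₀]ᵀ = Xᵀs is [[7443, 919, 123]; [919, 123, 19]; [123, 19, 4]]·[c₂, c₁, c₀]ᵀ = [16117, 2005, 274]ᵀ.
Inverting the 3×3 Gram matrix, [c₂, c₁, c₀]ᵀ = [2050/979, 76/979, 333/89]ᵀ.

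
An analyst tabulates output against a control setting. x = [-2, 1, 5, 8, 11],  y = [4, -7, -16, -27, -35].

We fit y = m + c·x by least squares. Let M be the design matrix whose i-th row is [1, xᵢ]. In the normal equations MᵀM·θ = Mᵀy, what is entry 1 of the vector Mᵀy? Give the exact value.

Entry 1 ↔ basis 1, so (Mᵀy)_{1} = Σᵢ yᵢ = (1)·(4) + (1)·(-7) + (1)·(-16) + (1)·(-27) + (1)·(-35) = -81.

-81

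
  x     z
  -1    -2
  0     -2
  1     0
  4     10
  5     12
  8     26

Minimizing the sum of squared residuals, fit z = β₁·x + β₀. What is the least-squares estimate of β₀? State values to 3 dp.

AᵀA·[β₁, β₀]ᵀ = Aᵀz reads: 107·β₁ + 17·β₀ = 310;  17·β₁ + 6·β₀ = 44.
(Σx·x = 107, Σx = 17, Σ1 = 6, Σx·z = 310, Σz = 44.)
det = 107·6 − 17² = 353.
β₁ = (310·6 − 17·44)/353 = 1112/353; β₀ = (107·44 − 17·310)/353 = -562/353.

β₀ = -1.592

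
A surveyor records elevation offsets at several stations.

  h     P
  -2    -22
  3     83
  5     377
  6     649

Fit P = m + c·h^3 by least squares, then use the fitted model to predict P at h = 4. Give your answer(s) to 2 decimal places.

P̂ = 193.86

XᵀX·[m, c]ᵀ = XᵀP reads: 4·m + 360·c = 1087;  360·m + 63074·c = 189726.
(Σ1 = 4, Σh^3 = 360, Σh^3·h^3 = 63074, ΣP = 1087, Σh^3·P = 189726.)
Eliminating c: 63074·(row 1) − 360·(row 2) gives 122696·m = 63074·1087 − 360·189726 = 260078, so m = 18577/8764.
Then c = (189726 − 360·(18577/8764))/63074 = 6564/2191.
At h = 4: P̂ = (18577/8764)·(1) + (6564/2191)·(64) = 1698961/8764.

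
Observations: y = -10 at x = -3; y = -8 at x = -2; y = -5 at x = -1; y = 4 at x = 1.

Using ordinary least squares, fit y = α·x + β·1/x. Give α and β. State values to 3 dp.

MᵀM·[α, β]ᵀ = Mᵀy reads: 15·α + 4·β = 55;  4·α + (85/36)·β = 49/3.
Determinant 15·(85/36) − 4² = 233/12.
α = (55·(85/36) − 4·(49/3))/(233/12) = 2323/699; β = (15·(49/3) − 4·55)/(233/12) = 300/233.

α = 3.323, β = 1.288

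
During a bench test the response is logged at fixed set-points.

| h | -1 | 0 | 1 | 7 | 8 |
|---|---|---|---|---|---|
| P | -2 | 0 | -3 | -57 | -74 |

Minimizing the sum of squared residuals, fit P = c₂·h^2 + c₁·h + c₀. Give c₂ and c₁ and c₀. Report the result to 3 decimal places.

c₂ = -1.093, c₁ = -0.380, c₀ = -0.922

With design matrix M, MᵀM = [[6499, 855, 115]; [855, 115, 15]; [115, 15, 5]] and MᵀP = [-7534, -992, -136]ᵀ.
Inverting the 3×3 Gram matrix, [c₂, c₁, c₀]ᵀ = [-529/484, -919/2420, -558/605]ᵀ.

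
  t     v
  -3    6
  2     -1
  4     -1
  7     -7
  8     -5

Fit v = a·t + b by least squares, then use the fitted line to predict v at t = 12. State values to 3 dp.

Forming AᵀA = [[142, 18]; [18, 5]] and Aᵀv = [-113, -8]ᵀ gives AᵀA·[a, b]ᵀ = Aᵀv.
det = 142·5 − 18² = 386.
a = ((-113)·5 − 18·(-8))/386 = -421/386; b = (142·(-8) − 18·(-113))/386 = 449/193.
At t = 12: v̂ = (-421/386)·(12) + (449/193)·(1) = -2077/193.

v̂ = -10.762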